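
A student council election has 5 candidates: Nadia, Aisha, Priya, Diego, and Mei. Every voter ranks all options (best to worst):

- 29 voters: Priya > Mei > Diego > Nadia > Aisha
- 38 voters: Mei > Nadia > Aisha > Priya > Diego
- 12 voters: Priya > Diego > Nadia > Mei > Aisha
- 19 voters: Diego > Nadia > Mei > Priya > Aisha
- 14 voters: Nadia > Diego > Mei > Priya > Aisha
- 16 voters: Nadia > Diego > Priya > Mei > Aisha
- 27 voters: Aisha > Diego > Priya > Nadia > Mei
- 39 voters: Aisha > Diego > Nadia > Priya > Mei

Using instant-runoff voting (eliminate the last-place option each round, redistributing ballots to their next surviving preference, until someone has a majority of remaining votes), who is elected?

Nadia

Round 1: Nadia 30, Aisha 66, Priya 41, Diego 19, Mei 38. Eliminate Diego.
Round 2: Nadia 49, Aisha 66, Priya 41, Mei 38. Eliminate Mei.
Round 3: Nadia 87, Aisha 66, Priya 41. Eliminate Priya.
Round 4: Nadia 128, Aisha 66. Nadia has a majority.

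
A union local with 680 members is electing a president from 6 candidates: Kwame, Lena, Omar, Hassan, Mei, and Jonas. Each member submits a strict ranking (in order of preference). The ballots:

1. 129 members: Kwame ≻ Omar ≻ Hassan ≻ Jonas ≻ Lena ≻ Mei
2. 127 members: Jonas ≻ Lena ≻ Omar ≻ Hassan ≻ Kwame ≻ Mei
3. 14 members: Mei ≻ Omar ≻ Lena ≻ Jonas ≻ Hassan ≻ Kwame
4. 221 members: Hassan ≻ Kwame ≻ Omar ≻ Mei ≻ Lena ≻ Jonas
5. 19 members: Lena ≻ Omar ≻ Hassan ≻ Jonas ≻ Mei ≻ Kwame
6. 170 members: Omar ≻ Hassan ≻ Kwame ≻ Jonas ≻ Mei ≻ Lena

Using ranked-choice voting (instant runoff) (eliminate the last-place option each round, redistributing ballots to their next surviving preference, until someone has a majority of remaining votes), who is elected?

Round 1: Kwame 129, Lena 19, Omar 170, Hassan 221, Mei 14, Jonas 127. Eliminate Mei.
Round 2: Kwame 129, Lena 19, Omar 184, Hassan 221, Jonas 127. Eliminate Lena.
Round 3: Kwame 129, Omar 203, Hassan 221, Jonas 127. Eliminate Jonas.
Round 4: Kwame 129, Omar 330, Hassan 221. Eliminate Kwame.
Round 5: Omar 459, Hassan 221. Omar has a majority.

Omar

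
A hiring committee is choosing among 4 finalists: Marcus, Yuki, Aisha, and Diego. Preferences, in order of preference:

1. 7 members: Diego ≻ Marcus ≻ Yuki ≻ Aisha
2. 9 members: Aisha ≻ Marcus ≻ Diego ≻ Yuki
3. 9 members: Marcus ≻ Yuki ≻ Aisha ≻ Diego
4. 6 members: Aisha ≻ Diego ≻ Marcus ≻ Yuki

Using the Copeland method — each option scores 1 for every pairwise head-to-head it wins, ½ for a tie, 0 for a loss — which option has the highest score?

Marcus

Marcus: beats Yuki, Aisha, and Diego → score 3.
Yuki: beats Aisha; loses to Marcus and Diego → score 1.
Aisha: beats Diego; loses to Marcus and Yuki → score 1.
Diego: beats Yuki; loses to Marcus and Aisha → score 1.
Marcus has the best pairwise record.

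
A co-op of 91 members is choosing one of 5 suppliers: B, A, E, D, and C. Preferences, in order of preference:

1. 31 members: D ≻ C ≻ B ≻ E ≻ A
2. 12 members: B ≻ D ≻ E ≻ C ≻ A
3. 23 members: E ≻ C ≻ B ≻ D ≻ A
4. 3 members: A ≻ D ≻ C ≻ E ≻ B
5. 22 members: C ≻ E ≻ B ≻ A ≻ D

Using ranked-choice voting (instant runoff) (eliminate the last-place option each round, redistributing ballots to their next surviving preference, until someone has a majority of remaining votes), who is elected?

Round 1: B 12, A 3, E 23, D 31, C 22. Eliminate A.
Round 2: B 12, E 23, D 34, C 22. Eliminate B.
Round 3: E 23, D 46, C 22. D has a majority.

D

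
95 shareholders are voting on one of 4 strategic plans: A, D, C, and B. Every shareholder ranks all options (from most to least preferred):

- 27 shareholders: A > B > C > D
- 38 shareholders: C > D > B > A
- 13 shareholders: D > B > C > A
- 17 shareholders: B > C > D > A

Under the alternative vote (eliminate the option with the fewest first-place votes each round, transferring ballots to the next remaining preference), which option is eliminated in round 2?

A

Round 1: A 27, D 13, C 38, B 17. Eliminate D.
Round 2: A 27, C 38, B 30. Eliminate A.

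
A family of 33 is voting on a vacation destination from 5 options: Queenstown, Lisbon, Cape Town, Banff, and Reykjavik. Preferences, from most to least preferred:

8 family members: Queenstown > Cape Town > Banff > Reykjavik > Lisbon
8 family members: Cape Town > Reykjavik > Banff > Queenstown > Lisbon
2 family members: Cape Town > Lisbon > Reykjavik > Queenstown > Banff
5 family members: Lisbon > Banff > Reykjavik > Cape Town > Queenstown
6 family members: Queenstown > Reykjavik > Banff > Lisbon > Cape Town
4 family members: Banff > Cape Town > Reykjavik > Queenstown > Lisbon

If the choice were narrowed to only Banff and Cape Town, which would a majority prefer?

Cape Town

Voters preferring Banff to Cape Town: 15; preferring Cape Town to Banff: 18.
Cape Town wins the head-to-head.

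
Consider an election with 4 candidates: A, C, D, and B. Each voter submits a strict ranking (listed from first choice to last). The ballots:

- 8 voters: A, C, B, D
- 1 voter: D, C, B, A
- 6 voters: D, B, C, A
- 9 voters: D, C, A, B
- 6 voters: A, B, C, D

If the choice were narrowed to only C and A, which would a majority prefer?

C

Voters preferring C to A: 16; preferring A to C: 14.
C wins the head-to-head.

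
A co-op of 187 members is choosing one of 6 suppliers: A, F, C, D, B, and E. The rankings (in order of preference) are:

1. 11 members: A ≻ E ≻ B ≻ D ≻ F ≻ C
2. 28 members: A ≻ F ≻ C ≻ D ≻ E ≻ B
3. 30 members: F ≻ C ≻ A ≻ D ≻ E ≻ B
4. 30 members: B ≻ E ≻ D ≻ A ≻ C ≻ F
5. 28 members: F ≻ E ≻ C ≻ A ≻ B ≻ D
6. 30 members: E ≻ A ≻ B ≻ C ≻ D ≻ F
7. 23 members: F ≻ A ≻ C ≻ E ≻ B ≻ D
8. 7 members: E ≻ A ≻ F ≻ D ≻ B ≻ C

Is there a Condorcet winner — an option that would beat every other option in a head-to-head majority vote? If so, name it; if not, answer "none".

none

Checking pairwise contests:
E beats A 95–92.
A beats F 106–81.
A beats C 129–58.
A beats D 157–30.
A beats B 157–30.
F beats E 109–78.
Every option loses at least one head-to-head, so there is no Condorcet winner.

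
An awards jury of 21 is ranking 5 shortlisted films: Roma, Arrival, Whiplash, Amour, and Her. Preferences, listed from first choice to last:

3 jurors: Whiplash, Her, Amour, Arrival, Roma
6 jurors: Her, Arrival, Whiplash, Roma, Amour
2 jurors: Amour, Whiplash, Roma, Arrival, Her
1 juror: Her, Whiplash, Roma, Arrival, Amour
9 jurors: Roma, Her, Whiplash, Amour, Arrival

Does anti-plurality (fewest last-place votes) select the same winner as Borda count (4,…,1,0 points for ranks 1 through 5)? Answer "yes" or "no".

no

Anti-plurality — last-place votes: Roma 3, Arrival 9, Whiplash 0, Amour 7, Her 2. Winner: Whiplash.
Borda — scores: Roma 48, Arrival 24, Whiplash 51, Amour 23, Her 64. Winner: Her.
The two methods disagree.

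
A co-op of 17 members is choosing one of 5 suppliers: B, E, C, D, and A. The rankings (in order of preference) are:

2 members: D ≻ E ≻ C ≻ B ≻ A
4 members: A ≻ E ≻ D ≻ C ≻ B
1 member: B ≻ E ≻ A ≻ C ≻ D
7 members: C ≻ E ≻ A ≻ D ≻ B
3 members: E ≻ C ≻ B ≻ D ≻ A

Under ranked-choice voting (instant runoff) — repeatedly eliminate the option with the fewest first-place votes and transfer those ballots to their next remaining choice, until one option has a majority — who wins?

Round 1: B 1, E 3, C 7, D 2, A 4. Eliminate B.
Round 2: E 4, C 7, D 2, A 4. Eliminate D.
Round 3: E 6, C 7, A 4. Eliminate A.
Round 4: E 10, C 7. E has a majority.

E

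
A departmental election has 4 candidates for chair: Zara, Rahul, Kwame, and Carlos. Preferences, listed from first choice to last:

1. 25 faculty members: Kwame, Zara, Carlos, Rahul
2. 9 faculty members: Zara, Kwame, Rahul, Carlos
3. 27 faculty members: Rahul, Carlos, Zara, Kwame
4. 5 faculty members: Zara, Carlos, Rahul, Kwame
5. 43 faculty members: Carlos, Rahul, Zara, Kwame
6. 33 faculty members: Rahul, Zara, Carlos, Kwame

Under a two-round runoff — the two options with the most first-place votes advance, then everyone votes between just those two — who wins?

Carlos

Round 1 first-place votes: Zara 14, Rahul 60, Kwame 25, Carlos 43.
Rahul and Carlos advance.
Runoff: Rahul is preferred to Carlos by 69 voters; Carlos by 73.
Carlos wins the runoff.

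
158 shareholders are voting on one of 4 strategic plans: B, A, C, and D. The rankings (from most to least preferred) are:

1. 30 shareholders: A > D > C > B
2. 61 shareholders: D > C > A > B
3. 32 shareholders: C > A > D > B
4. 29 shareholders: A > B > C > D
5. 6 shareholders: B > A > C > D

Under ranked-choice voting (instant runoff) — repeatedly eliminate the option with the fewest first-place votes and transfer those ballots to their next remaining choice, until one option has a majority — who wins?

A

Round 1: B 6, A 59, C 32, D 61. Eliminate B.
Round 2: A 65, C 32, D 61. Eliminate C.
Round 3: A 97, D 61. A has a majority.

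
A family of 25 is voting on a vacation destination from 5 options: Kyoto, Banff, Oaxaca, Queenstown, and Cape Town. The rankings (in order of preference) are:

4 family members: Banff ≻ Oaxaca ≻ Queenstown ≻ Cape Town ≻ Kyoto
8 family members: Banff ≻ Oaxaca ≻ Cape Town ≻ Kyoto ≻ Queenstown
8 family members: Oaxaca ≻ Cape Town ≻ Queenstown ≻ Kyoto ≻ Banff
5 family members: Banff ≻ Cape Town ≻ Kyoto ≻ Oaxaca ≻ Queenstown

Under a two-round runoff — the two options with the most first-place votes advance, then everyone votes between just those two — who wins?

Banff

Round 1 first-place votes: Kyoto 0, Banff 17, Oaxaca 8, Queenstown 0, Cape Town 0.
Banff and Oaxaca advance.
Runoff: Banff is preferred to Oaxaca by 17 voters; Oaxaca by 8.
Banff wins the runoff.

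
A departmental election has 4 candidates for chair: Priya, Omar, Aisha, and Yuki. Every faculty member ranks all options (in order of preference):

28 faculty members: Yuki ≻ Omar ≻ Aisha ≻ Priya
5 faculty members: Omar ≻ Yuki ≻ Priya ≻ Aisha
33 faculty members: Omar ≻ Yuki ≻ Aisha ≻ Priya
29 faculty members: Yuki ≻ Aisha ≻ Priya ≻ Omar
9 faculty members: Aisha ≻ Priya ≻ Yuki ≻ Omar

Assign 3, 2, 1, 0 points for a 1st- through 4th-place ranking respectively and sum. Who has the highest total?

Priya: 28·0 + 5·1 + 33·0 + 29·1 + 9·2 = 52
Omar: 28·2 + 5·3 + 33·3 + 29·0 + 9·0 = 170
Aisha: 28·1 + 5·0 + 33·1 + 29·2 + 9·3 = 146
Yuki: 28·3 + 5·2 + 33·2 + 29·3 + 9·1 = 256
Yuki has the highest Borda score (256).

Yuki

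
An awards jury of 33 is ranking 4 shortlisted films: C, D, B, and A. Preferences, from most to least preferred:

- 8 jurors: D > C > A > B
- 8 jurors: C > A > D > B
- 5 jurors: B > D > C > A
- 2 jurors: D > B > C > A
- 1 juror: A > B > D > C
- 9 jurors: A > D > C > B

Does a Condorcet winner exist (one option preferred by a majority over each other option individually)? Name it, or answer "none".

Checking pairwise contests:
D beats C 25–8.
A beats D 18–15.
C beats B 25–8.
C beats A 23–10.
Every option loses at least one head-to-head, so there is no Condorcet winner.

none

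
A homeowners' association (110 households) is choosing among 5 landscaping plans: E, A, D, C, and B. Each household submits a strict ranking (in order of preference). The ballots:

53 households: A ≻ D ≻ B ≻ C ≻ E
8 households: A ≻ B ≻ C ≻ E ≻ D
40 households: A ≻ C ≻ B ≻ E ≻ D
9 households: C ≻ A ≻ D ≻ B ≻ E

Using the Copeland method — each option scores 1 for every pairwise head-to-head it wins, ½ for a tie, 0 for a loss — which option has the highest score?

A

E: loses to A, D, C, and B → score 0.
A: beats E, D, C, and B → score 4.
D: beats E and B; loses to A and C → score 2.
C: beats E and D; loses to A and B → score 2.
B: beats E and C; loses to A and D → score 2.
A has the best pairwise record.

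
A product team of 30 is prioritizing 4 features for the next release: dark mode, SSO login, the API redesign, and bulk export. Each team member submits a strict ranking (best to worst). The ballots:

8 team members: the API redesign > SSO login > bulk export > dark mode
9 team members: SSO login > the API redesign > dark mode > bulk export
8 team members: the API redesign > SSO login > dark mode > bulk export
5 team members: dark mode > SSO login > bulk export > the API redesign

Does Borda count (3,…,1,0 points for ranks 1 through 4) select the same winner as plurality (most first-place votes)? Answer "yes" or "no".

Borda — scores: dark mode 32, SSO login 69, the API redesign 66, bulk export 13. Winner: SSO login.
Plurality — first-place votes: dark mode 5, SSO login 9, the API redesign 16, bulk export 0. Winner: the API redesign.
The two methods disagree.

no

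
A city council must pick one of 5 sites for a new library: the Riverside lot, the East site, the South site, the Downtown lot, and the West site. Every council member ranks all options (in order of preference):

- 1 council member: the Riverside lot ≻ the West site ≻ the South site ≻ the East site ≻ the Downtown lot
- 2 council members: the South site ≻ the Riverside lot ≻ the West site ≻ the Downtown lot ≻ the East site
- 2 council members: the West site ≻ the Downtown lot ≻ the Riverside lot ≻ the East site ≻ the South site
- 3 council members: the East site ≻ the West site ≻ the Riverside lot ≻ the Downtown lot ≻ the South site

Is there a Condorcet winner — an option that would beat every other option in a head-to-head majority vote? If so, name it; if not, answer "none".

the West site vs the Riverside lot: 5–3 for the West site.
the West site vs the East site: 5–3 for the West site.
the West site vs the South site: 6–2 for the West site.
the West site vs the Downtown lot: 8–0 for the West site.
the West site beats every other option head-to-head.

the West site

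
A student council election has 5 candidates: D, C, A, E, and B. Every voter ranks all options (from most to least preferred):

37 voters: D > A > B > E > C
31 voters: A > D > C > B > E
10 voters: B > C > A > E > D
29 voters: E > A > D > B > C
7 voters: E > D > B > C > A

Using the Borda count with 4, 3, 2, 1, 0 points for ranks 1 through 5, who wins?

D: 37·4 + 31·3 + 10·0 + 29·2 + 7·3 = 320
C: 37·0 + 31·2 + 10·3 + 29·0 + 7·1 = 99
A: 37·3 + 31·4 + 10·2 + 29·3 + 7·0 = 342
E: 37·1 + 31·0 + 10·1 + 29·4 + 7·4 = 191
B: 37·2 + 31·1 + 10·4 + 29·1 + 7·2 = 188
A has the highest Borda score (342).

A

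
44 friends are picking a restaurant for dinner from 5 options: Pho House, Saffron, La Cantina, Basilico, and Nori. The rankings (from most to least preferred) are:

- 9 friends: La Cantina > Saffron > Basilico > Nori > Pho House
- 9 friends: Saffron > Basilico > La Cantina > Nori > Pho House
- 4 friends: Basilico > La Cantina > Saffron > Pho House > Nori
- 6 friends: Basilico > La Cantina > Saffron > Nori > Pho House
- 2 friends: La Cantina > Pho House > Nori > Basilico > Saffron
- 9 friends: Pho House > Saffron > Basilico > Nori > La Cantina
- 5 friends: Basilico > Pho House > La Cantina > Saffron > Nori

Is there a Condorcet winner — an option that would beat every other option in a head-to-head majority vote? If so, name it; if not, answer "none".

Checking pairwise contests:
Saffron beats Pho House 28–16.
La Cantina beats Saffron 26–18.
Basilico beats La Cantina 33–11.
Saffron beats Basilico 27–17.
Saffron beats Nori 42–2.
Every option loses at least one head-to-head, so there is no Condorcet winner.

none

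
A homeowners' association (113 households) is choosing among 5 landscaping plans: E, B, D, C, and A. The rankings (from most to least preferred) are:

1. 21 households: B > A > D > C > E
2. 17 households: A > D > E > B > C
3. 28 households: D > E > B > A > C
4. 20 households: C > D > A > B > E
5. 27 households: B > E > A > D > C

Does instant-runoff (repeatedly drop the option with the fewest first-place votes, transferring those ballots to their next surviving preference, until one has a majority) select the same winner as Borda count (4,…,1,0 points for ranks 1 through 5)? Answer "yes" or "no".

yes

Instant-runoff — R1 E 0, B 48, D 28, C 20, A 17 (E out); R2 B 48, D 28, C 20, A 17 (A out); R3 B 48, D 45, C 20 (C out); R4 B 48, D 65 (D winner). Winner: D.
Borda — scores: E 199, B 285, D 292, C 101, A 253. Winner: D.
The two methods agree.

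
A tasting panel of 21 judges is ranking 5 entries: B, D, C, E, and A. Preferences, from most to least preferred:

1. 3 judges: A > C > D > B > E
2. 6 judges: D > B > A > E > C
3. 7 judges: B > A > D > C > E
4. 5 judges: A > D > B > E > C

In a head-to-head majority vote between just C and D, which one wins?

Voters preferring C to D: 3; preferring D to C: 18.
D wins the head-to-head.

D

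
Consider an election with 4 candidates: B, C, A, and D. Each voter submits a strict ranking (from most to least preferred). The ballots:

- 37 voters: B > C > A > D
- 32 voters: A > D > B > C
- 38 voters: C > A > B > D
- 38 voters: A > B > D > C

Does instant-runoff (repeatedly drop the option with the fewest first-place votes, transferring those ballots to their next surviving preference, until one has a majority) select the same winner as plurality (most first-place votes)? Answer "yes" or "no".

no

Instant-runoff — R1 B 37, C 38, A 70, D 0 (D out); R2 B 37, C 38, A 70 (B out); R3 C 75, A 70 (C winner). Winner: C.
Plurality — first-place votes: B 37, C 38, A 70, D 0. Winner: A.
The two methods disagree.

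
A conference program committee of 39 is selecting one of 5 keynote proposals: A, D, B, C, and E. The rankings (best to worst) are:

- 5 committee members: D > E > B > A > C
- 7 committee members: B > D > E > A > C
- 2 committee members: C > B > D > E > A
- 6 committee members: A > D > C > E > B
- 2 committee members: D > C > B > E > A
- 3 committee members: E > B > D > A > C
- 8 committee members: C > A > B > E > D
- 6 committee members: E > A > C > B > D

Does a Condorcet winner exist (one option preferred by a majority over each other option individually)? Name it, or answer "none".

none

Checking pairwise contests:
E beats A 25–14.
A beats D 20–19.
A beats B 20–19.
A beats C 27–12.
D beats E 22–17.
Every option loses at least one head-to-head, so there is no Condorcet winner.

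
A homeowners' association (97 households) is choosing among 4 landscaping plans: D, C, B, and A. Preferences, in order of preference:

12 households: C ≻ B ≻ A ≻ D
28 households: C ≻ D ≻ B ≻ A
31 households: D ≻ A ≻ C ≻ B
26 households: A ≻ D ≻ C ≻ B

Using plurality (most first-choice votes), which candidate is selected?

C

First-place votes: D 31, C 40, B 0, A 26.
C has the most first-place votes.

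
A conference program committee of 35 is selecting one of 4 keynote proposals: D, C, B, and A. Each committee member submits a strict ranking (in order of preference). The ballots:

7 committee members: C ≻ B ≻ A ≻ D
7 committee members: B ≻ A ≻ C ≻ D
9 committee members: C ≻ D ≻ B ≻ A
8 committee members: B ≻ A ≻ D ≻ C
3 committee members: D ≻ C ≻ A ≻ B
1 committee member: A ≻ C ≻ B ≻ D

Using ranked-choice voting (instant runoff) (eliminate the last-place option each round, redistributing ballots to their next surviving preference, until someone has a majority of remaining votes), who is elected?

C

Round 1: D 3, C 16, B 15, A 1. Eliminate A.
Round 2: D 3, C 17, B 15. Eliminate D.
Round 3: C 20, B 15. C has a majority.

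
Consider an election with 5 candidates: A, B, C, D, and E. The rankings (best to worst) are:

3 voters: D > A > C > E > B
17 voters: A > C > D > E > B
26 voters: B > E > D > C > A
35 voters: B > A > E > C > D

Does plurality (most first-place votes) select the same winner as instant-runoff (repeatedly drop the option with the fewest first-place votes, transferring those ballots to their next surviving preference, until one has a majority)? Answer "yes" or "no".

Plurality — first-place votes: A 17, B 61, C 0, D 3, E 0. Winner: B.
Instant-runoff — R1 A 17, B 61, C 0, D 3, E 0 (B winner). Winner: B.
The two methods agree.

yes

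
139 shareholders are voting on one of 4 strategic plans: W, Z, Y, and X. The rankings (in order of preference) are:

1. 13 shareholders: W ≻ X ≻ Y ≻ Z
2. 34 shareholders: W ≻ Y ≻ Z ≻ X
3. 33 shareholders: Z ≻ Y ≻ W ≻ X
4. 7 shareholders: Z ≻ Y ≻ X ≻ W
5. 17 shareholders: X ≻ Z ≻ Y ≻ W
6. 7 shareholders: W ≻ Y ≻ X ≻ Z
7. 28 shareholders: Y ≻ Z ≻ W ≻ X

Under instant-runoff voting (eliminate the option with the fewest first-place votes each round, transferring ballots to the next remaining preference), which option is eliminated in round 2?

Round 1: W 54, Z 40, Y 28, X 17. Eliminate X.
Round 2: W 54, Z 57, Y 28. Eliminate Y.

Y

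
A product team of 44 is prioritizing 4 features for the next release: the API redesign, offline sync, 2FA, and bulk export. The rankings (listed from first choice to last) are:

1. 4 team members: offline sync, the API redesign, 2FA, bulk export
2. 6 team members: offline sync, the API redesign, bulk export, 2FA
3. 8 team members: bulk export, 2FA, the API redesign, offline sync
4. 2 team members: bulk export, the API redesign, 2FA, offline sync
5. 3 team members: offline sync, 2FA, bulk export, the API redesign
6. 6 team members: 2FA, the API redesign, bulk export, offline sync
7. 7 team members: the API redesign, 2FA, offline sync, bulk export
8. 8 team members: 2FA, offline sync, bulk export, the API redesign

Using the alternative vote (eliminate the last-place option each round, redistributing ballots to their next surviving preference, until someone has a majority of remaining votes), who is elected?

Round 1: the API redesign 7, offline sync 13, 2FA 14, bulk export 10. Eliminate the API redesign.
Round 2: offline sync 13, 2FA 21, bulk export 10. Eliminate bulk export.
Round 3: offline sync 13, 2FA 31. 2FA has a majority.

2FA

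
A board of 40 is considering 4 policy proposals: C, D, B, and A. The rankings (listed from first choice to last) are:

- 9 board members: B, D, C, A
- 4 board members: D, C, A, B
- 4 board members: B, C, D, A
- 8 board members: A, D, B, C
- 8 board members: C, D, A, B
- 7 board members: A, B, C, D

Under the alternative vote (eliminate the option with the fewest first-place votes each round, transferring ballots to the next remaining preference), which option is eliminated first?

D

Round 1: C 8, D 4, B 13, A 15. Eliminate D.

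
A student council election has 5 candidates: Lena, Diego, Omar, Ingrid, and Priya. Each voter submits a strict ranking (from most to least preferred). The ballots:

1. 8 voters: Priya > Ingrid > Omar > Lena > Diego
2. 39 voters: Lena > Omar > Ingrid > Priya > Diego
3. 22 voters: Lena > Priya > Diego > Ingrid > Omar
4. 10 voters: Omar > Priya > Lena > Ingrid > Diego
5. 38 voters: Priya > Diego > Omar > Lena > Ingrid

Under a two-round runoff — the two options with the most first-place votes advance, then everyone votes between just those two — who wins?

Lena

Round 1 first-place votes: Lena 61, Diego 0, Omar 10, Ingrid 0, Priya 46.
Lena and Priya advance.
Runoff: Lena is preferred to Priya by 61 voters; Priya by 56.
Lena wins the runoff.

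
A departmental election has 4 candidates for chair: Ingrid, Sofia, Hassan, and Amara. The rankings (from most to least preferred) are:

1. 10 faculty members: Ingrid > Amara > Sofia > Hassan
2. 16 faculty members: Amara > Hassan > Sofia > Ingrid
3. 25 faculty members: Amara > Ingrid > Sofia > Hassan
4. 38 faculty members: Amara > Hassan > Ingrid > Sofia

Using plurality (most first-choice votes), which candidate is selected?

First-place votes: Ingrid 10, Sofia 0, Hassan 0, Amara 79.
Amara has the most first-place votes.

Amara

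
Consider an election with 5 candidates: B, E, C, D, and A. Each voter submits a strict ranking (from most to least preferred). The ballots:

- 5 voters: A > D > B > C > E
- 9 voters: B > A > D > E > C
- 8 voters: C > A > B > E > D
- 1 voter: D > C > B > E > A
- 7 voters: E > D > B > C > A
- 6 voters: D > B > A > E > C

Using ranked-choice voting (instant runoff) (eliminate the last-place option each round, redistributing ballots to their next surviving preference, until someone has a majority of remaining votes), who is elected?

Round 1: B 9, E 7, C 8, D 7, A 5. Eliminate A.
Round 2: B 9, E 7, C 8, D 12. Eliminate E.
Round 3: B 9, C 8, D 19. D has a majority.

D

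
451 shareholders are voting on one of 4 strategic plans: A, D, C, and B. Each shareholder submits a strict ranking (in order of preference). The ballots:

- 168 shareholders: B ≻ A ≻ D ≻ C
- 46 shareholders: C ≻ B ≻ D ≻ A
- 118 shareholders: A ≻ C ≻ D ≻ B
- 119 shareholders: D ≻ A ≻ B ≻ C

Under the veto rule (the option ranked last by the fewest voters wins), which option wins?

Last-place votes: A 46, D 0, C 287, B 118.
D is ranked last by the fewest voters, so D wins.

D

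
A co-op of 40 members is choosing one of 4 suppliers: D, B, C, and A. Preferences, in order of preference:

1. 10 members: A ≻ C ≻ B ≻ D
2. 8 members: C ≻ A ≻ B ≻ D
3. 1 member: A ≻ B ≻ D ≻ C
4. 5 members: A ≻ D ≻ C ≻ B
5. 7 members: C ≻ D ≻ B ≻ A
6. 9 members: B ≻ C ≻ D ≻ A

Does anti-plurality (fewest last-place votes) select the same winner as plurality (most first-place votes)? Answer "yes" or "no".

Anti-plurality — last-place votes: D 18, B 5, C 1, A 16. Winner: C.
Plurality — first-place votes: D 0, B 9, C 15, A 16. Winner: A.
The two methods disagree.

no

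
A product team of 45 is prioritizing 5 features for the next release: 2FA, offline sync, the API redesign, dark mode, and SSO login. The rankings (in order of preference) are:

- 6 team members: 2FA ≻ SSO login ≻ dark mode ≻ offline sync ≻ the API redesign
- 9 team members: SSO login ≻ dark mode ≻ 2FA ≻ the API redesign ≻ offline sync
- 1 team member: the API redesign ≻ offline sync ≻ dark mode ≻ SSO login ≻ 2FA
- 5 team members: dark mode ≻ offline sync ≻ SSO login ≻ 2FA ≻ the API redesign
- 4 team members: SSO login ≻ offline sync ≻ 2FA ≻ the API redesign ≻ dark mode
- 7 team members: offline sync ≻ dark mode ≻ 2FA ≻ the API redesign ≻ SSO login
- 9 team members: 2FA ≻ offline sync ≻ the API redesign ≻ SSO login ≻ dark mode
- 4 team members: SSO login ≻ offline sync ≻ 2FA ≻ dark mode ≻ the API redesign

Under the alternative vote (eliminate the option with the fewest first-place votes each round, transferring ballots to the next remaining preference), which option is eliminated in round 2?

Round 1: 2FA 15, offline sync 7, the API redesign 1, dark mode 5, SSO login 17. Eliminate the API redesign.
Round 2: 2FA 15, offline sync 8, dark mode 5, SSO login 17. Eliminate dark mode.

dark mode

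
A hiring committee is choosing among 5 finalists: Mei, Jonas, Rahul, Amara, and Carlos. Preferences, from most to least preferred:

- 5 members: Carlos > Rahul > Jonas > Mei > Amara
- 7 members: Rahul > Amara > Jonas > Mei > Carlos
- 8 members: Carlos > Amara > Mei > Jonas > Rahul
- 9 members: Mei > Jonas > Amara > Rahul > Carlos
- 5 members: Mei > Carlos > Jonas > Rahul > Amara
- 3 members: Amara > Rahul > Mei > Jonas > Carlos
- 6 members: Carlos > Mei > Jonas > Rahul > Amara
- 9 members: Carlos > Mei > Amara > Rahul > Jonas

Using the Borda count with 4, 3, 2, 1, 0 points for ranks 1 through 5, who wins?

Mei

Mei: 5·1 + 7·1 + 8·2 + 9·4 + 5·4 + 3·2 + 6·3 + 9·3 = 135
Jonas: 5·2 + 7·2 + 8·1 + 9·3 + 5·2 + 3·1 + 6·2 + 9·0 = 84
Rahul: 5·3 + 7·4 + 8·0 + 9·1 + 5·1 + 3·3 + 6·1 + 9·1 = 81
Amara: 5·0 + 7·3 + 8·3 + 9·2 + 5·0 + 3·4 + 6·0 + 9·2 = 93
Carlos: 5·4 + 7·0 + 8·4 + 9·0 + 5·3 + 3·0 + 6·4 + 9·4 = 127
Mei has the highest Borda score (135).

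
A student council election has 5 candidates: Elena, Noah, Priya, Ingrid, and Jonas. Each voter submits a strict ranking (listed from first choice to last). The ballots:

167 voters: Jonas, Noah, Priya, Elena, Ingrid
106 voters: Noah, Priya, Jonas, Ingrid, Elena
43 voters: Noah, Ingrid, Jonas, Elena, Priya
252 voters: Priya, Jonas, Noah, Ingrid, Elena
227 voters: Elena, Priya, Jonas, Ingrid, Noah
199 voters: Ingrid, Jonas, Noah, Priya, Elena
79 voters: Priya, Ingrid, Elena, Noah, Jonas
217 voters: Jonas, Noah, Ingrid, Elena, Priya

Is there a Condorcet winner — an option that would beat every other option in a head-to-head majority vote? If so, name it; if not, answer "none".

Checking pairwise contests:
Noah beats Elena 984–306.
Jonas beats Noah 1062–228.
Noah beats Priya 732–558.
Noah beats Ingrid 785–505.
Priya beats Jonas 664–626.
Every option loses at least one head-to-head, so there is no Condorcet winner.

none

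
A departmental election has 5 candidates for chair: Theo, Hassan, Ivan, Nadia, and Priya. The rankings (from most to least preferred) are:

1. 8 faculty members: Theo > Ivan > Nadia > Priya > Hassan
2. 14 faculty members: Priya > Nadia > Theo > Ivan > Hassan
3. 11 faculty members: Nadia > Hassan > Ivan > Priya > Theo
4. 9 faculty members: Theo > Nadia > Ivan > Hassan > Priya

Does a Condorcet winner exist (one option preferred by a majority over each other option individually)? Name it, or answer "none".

Nadia vs Theo: 25–17 for Nadia.
Nadia vs Hassan: 42–0 for Nadia.
Nadia vs Ivan: 34–8 for Nadia.
Nadia vs Priya: 28–14 for Nadia.
Nadia beats every other option head-to-head.

Nadia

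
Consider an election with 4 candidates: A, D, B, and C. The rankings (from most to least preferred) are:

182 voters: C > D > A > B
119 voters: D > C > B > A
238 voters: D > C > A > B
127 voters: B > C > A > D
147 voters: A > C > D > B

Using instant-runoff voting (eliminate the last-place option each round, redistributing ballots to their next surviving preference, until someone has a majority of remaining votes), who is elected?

C

Round 1: A 147, D 357, B 127, C 182. Eliminate B.
Round 2: A 147, D 357, C 309. Eliminate A.
Round 3: D 357, C 456. C has a majority.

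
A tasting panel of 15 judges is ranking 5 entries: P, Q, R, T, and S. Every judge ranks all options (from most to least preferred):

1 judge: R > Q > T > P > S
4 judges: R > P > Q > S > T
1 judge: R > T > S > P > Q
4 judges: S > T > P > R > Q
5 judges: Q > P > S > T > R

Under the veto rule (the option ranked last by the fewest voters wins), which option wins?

P

Last-place votes: P 0, Q 5, R 5, T 4, S 1.
P is ranked last by the fewest voters, so P wins.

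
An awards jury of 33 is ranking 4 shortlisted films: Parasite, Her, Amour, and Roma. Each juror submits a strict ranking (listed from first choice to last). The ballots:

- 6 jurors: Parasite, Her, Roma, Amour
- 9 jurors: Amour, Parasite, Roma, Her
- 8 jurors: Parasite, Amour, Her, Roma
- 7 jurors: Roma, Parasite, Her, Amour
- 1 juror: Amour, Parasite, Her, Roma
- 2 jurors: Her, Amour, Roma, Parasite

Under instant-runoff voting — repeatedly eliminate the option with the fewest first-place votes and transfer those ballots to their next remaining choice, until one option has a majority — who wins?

Round 1: Parasite 14, Her 2, Amour 10, Roma 7. Eliminate Her.
Round 2: Parasite 14, Amour 12, Roma 7. Eliminate Roma.
Round 3: Parasite 21, Amour 12. Parasite has a majority.

Parasite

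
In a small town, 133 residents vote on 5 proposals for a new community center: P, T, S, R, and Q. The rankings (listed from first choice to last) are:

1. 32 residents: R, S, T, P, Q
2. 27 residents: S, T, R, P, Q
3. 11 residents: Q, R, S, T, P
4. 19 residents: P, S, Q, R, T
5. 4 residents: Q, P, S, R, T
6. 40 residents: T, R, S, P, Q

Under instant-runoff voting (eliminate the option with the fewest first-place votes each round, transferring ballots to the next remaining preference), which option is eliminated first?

Q

Round 1: P 19, T 40, S 27, R 32, Q 15. Eliminate Q.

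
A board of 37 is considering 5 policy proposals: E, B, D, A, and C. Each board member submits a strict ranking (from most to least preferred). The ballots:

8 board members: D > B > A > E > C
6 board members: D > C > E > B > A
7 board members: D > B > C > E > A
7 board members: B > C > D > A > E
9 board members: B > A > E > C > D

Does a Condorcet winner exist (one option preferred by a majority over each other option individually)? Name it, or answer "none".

D

D vs E: 28–9 for D.
D vs B: 21–16 for D.
D vs A: 28–9 for D.
D vs C: 21–16 for D.
D beats every other option head-to-head.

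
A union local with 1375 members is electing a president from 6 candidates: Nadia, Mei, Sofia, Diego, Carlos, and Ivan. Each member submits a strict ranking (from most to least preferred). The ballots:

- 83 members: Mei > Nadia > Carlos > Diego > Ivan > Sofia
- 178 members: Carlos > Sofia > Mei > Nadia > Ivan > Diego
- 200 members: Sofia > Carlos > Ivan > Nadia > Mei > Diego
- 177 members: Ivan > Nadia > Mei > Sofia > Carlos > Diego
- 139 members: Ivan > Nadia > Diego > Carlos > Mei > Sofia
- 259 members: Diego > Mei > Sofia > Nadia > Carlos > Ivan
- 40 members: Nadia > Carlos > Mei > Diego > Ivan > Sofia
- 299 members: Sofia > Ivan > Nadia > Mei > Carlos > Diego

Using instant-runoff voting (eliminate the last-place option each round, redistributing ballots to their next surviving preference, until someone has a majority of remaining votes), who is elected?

Round 1: Nadia 40, Mei 83, Sofia 499, Diego 259, Carlos 178, Ivan 316. Eliminate Nadia.
Round 2: Mei 83, Sofia 499, Diego 259, Carlos 218, Ivan 316. Eliminate Mei.
Round 3: Sofia 499, Diego 259, Carlos 301, Ivan 316. Eliminate Diego.
Round 4: Sofia 758, Carlos 301, Ivan 316. Sofia has a majority.

Sofia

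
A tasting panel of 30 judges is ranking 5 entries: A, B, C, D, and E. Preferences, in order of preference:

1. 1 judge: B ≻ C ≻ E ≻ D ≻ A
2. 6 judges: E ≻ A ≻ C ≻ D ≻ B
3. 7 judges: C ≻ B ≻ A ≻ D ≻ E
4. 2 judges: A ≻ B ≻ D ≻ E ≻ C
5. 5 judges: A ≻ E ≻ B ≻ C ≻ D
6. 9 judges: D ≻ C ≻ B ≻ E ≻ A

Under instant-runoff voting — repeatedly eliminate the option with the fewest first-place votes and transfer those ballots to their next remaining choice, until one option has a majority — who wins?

A

Round 1: A 7, B 1, C 7, D 9, E 6. Eliminate B.
Round 2: A 7, C 8, D 9, E 6. Eliminate E.
Round 3: A 13, C 8, D 9. Eliminate C.
Round 4: A 20, D 10. A has a majority.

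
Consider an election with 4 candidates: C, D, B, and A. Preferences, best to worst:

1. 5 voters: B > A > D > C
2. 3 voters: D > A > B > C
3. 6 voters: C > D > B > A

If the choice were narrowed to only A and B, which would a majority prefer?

B

Voters preferring A to B: 3; preferring B to A: 11.
B wins the head-to-head.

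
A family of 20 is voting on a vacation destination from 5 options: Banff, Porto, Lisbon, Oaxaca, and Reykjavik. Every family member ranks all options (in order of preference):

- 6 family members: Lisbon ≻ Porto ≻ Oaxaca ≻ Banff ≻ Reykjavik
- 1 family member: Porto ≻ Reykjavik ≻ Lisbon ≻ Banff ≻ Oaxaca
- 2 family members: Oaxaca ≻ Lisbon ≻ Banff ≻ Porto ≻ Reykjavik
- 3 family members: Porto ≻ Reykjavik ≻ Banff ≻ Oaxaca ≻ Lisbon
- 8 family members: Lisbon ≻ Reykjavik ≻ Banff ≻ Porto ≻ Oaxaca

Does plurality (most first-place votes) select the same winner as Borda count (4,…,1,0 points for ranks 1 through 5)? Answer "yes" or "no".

Plurality — first-place votes: Banff 0, Porto 4, Lisbon 14, Oaxaca 2, Reykjavik 0. Winner: Lisbon.
Borda — scores: Banff 33, Porto 44, Lisbon 64, Oaxaca 23, Reykjavik 36. Winner: Lisbon.
The two methods agree.

yes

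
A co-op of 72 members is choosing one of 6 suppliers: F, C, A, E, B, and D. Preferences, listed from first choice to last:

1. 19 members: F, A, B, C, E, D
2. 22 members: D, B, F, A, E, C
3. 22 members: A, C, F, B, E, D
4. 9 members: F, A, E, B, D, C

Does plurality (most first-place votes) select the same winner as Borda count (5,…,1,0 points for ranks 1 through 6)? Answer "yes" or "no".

Plurality — first-place votes: F 28, C 0, A 22, E 0, B 0, D 22. Winner: F.
Borda — scores: F 272, C 126, A 266, E 90, B 207, D 119. Winner: F.
The two methods agree.

yes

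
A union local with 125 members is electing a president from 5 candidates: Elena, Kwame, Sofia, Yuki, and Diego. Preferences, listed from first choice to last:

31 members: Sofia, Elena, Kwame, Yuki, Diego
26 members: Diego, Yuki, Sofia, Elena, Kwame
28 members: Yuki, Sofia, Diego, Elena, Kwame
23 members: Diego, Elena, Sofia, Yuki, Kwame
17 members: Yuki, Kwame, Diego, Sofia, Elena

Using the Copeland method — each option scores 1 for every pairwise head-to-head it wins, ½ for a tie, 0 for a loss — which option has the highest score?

Elena: beats Kwame; loses to Sofia, Yuki, and Diego → score 1.
Kwame: loses to Elena, Sofia, Yuki, and Diego → score 0.
Sofia: beats Elena and Kwame; loses to Yuki and Diego → score 2.
Yuki: beats Elena, Kwame, Sofia, and Diego → score 4.
Diego: beats Elena, Kwame, and Sofia; loses to Yuki → score 3.
Yuki has the best pairwise record.

Yuki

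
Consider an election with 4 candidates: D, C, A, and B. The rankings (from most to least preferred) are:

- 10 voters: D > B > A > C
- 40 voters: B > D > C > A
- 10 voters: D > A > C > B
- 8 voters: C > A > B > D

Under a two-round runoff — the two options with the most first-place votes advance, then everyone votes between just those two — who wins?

B

Round 1 first-place votes: D 20, C 8, A 0, B 40.
B and D advance.
Runoff: B is preferred to D by 48 voters; D by 20.
B wins the runoff.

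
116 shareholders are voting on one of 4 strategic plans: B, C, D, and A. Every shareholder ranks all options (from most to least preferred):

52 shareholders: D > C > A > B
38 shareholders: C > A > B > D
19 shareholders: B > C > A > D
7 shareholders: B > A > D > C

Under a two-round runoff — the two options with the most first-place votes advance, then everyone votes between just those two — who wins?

D

Round 1 first-place votes: B 26, C 38, D 52, A 0.
D and C advance.
Runoff: D is preferred to C by 59 voters; C by 57.
D wins the runoff.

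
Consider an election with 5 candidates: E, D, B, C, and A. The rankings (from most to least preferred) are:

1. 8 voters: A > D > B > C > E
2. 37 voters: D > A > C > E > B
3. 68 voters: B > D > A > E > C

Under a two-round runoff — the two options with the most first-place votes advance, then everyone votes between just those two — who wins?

B

Round 1 first-place votes: E 0, D 37, B 68, C 0, A 8.
B and D advance.
Runoff: B is preferred to D by 68 voters; D by 45.
B wins the runoff.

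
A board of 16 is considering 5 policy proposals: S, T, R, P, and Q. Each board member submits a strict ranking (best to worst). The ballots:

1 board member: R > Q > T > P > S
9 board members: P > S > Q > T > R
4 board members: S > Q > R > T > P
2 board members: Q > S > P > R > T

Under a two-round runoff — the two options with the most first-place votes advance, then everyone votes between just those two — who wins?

Round 1 first-place votes: S 4, T 0, R 1, P 9, Q 2.
P and S advance.
Runoff: P is preferred to S by 10 voters; S by 6.
P wins the runoff.

P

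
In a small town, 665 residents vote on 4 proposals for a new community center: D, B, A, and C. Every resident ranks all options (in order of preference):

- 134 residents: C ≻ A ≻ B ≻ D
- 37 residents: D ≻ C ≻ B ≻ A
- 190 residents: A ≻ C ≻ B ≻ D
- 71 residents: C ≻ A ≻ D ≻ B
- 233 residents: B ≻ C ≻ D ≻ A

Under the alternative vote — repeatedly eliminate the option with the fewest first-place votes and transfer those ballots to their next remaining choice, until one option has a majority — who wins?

Round 1: D 37, B 233, A 190, C 205. Eliminate D.
Round 2: B 233, A 190, C 242. Eliminate A.
Round 3: B 233, C 432. C has a majority.

C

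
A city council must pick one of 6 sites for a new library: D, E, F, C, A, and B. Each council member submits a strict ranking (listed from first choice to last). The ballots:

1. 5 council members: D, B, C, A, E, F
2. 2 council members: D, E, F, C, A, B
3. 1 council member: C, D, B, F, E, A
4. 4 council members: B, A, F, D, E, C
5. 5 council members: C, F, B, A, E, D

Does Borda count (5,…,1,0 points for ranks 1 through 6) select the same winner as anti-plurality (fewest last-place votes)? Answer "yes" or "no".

Borda — scores: D 47, E 23, F 40, C 49, A 38, B 58. Winner: B.
Anti-plurality — last-place votes: D 5, E 0, F 5, C 4, A 1, B 2. Winner: E.
The two methods disagree.

no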